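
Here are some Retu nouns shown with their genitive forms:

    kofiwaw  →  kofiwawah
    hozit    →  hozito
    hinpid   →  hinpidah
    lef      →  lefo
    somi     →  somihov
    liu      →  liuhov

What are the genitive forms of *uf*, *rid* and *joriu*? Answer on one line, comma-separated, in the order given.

The pattern is voicing of the final sound: -o when the stem ends in a voiceless consonant (*hozit*, *lef*); -ah when the stem ends in a voiced consonant (*kofiwaw*, *hinpid*); -hov when the stem ends in a vowel (*somi*, *liu*).
*uf*: final sound = /f/, a voiceless consonant → -o → *ufo*.
*rid*: final sound = /d/, a voiced consonant → -ah → *ridah*.
*joriu*: final sound = /u/, a vowel → -hov → *joriuhov*.

ufo, ridah, joriuhov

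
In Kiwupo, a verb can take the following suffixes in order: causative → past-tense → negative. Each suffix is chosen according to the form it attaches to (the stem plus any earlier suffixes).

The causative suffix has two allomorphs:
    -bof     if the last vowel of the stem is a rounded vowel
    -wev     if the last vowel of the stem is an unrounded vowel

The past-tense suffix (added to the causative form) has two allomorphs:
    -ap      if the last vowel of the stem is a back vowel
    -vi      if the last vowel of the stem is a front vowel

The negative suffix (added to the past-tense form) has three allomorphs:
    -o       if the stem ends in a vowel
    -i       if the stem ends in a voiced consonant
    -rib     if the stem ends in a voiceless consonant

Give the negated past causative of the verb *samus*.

samusbofaprib

*samus*: last vowel = /u/, a rounded vowel → -bof → *samusbof*.
The causative form *samusbof*: last vowel = /o/, a back vowel → -ap → *samusbofap*.
The final sound of the past-tense form *samusbofap* is /p/, which is a voiceless consonant, so the negative suffix is -rib, giving *samusbofaprib*.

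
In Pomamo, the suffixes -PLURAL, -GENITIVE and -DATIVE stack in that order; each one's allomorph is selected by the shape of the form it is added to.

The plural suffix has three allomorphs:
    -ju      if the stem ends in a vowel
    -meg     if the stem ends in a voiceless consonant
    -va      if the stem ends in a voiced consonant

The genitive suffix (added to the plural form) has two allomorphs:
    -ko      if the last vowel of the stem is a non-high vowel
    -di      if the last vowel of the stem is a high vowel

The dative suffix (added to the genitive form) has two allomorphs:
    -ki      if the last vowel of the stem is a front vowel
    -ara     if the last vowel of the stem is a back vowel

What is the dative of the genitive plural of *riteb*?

ritebvakoara

Since the final sound of *riteb* is /b/ (a voiced consonant), it takes -va, giving *ritebva*.
The last vowel of the plural form *ritebva* is /a/, which is a non-high vowel, so the genitive suffix is -ko, giving *ritebvako*.
Since the last vowel of the genitive form *ritebvako* is /o/ (a back vowel), it takes -ara, giving *ritebvakoara*.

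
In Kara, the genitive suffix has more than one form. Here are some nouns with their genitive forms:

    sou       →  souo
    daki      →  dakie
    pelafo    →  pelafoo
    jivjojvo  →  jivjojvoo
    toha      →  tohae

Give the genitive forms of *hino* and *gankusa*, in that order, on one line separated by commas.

The suffix is conditioned by the last vowel: -o when the last vowel of the stem is a rounded vowel (*sou*, *pelafo*, *jivjojvo*); -e when the last vowel of the stem is an unrounded vowel (*daki*, *toha*).
The last vowel of *hino* is /o/, which is a rounded vowel, so the suffix is -o, giving *hinoo*.
*gankusa*: last vowel = /a/, an unrounded vowel → -e → *gankusae*.

hinoo, gankusae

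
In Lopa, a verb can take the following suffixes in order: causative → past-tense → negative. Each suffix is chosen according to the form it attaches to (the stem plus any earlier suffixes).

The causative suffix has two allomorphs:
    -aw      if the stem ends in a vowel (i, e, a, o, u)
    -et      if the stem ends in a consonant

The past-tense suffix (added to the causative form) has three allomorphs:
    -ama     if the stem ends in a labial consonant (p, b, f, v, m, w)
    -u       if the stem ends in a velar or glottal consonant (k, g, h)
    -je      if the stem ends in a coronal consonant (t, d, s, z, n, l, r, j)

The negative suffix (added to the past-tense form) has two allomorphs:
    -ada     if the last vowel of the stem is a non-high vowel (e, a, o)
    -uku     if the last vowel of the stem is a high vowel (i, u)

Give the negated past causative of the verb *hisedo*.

hisedoawamaada

The final sound of *hisedo* is /o/, which is a vowel, so the causative suffix is -aw, giving *hisedoaw*.
Since the final consonant of the causative form *hisedoaw* is /w/ (labial), it takes -ama, giving *hisedoawama*.
The last vowel of the past-tense form *hisedoawama* is /a/, which is a non-high vowel, so the negative suffix is -ada, giving *hisedoawamaada*.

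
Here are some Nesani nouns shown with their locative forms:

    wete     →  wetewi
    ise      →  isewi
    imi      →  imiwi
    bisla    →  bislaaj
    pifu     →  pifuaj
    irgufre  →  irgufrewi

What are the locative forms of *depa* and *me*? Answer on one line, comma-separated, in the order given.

depaaj, mewi

Looking at the last vowel of each stem: -wi when the last vowel of the stem is a front vowel (*wete*, *ise*, *imi*, *irgufre*); -aj when the last vowel of the stem is a back vowel (*bisla*, *pifu*).
*depa*: last vowel = /a/, a back vowel → -aj → *depaaj*.
The last vowel of *me* is /e/, which is a front vowel, so the suffix is -wi, giving *mewi*.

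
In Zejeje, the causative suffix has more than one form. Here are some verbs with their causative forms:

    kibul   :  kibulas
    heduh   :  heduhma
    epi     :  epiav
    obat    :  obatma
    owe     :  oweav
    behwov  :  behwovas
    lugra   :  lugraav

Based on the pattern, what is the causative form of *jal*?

Looking at the final sound of each stem: -ma when the stem ends in a voiceless consonant (*heduh*, *obat*); -as when the stem ends in a voiced consonant (*kibul*, *behwov*); -av when the stem ends in a vowel (*epi*, *owe*, *lugra*).
Since the final sound of *jal* is /l/ (a voiced consonant), it takes -as, giving *jalas*.

jalas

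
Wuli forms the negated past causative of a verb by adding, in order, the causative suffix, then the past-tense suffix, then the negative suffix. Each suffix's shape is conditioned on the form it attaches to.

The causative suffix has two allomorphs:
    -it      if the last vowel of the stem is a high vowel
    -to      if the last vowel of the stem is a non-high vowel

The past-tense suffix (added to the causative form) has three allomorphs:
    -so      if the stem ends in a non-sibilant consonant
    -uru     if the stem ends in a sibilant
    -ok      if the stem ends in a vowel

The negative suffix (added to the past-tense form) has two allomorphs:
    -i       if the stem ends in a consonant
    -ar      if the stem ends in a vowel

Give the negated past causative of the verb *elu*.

*elu* — last vowel /u/ (a high vowel) → -it → *eluit*.
The causative form *eluit*: final sound = /t/, a non-sibilant consonant → -so → *eluitso*.
Since the final sound of the past-tense form *eluitso* is /o/ (a vowel), it takes -ar, giving *eluitsoar*.

eluitsoar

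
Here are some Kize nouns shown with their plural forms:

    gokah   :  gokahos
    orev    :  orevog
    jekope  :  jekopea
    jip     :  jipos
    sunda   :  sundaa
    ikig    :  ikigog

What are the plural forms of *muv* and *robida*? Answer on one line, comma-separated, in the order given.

Looking at the final sound of each stem: -os when the stem ends in a voiceless consonant (*gokah*, *jip*); -og when the stem ends in a voiced consonant (*orev*, *ikig*); -a when the stem ends in a vowel (*jekope*, *sunda*).
*muv*: final sound = /v/, a voiced consonant → -og → *muvog*.
Since the final sound of *robida* is /a/ (a vowel), it takes -a, giving *robidaa*.

muvog, robidaa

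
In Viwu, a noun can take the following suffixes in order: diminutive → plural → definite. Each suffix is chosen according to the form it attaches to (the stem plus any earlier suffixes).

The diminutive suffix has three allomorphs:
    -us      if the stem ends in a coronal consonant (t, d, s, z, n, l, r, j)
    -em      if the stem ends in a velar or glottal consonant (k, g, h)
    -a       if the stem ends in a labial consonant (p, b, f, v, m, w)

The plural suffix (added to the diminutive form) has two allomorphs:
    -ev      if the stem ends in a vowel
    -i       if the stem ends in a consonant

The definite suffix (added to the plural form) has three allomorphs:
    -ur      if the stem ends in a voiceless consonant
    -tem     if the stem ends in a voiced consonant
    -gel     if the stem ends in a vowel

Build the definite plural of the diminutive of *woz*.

The final consonant of *woz* is /z/, which is coronal, so the diminutive suffix is -us, giving *wozus*.
The final sound of the diminutive form *wozus* is /s/, which is a consonant, so the plural suffix is -i, giving *wozusi*.
The plural form *wozusi* — final sound /i/ (a vowel) → -gel → *wozusigel*.

wozusigel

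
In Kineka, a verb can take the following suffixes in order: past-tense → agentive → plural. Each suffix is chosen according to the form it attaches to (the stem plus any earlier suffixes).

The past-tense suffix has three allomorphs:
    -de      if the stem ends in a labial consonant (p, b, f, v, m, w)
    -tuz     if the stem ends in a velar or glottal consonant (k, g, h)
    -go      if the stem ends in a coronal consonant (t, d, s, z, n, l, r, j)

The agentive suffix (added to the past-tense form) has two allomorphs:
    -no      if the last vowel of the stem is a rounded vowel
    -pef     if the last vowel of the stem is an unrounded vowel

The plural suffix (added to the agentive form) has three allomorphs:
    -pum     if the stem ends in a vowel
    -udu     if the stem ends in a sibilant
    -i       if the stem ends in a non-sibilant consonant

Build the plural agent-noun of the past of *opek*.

opektuznopum

Since the final consonant of *opek* is /k/ (velar/glottal), it takes -tuz, giving *opektuz*.
The past-tense form *opektuz*: last vowel = /u/, a rounded vowel → -no → *opektuzno*.
The agentive form *opektuzno*: final sound = /o/, a vowel → -pum → *opektuznopum*.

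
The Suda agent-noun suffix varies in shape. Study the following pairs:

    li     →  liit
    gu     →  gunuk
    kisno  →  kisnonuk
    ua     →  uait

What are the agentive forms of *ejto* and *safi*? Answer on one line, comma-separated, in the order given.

The alternation tracks the last vowel of the stem — -nuk when the last vowel of the stem is a rounded vowel (*gu*, *kisno*); -it when the last vowel of the stem is an unrounded vowel (*li*, *ua*).
*ejto* — last vowel /o/ (a rounded vowel) → -nuk → *ejtonuk*.
*safi* — last vowel /i/ (an unrounded vowel) → -it → *safiit*.

ejtonuk, safiit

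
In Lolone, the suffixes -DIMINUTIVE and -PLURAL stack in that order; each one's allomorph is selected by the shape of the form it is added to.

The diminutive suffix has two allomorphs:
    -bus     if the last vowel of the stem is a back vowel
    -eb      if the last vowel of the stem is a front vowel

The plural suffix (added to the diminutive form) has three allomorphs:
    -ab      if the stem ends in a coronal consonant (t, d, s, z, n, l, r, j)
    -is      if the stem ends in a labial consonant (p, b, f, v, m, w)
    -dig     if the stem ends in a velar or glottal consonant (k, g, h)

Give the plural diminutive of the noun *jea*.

jeabusab

*jea*: last vowel = /a/, a back vowel → -bus → *jeabus*.
The diminutive form *jeabus*: final consonant = /s/, coronal → -ab → *jeabusab*.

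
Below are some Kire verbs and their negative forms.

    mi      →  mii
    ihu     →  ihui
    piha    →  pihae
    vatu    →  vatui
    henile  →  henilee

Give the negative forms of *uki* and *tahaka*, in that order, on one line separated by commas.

ukii, tahakae

The alternation tracks the last vowel of the stem — -i when the last vowel of the stem is a high vowel (*mi*, *ihu*, *vatu*); -e when the last vowel of the stem is a non-high vowel (*piha*, *henile*).
*uki*: last vowel = /i/, a high vowel → -i → *ukii*.
*tahaka* — last vowel /a/ (a non-high vowel) → -e → *tahakae*.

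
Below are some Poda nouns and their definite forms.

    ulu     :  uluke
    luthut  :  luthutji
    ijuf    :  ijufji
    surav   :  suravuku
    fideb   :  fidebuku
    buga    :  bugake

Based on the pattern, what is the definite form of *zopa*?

The alternation tracks the final sound of the stem — -ji when the stem ends in a voiceless consonant (*luthut*, *ijuf*); -uku when the stem ends in a voiced consonant (*surav*, *fideb*); -ke when the stem ends in a vowel (*ulu*, *buga*).
*zopa* — final sound /a/ (a vowel) → -ke → *zopake*.

zopake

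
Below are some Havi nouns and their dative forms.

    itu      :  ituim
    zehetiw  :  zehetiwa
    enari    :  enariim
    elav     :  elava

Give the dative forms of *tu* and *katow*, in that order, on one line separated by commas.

tuim, katowa

The suffix is conditioned by the final sound: -a when the stem ends in a consonant (*zehetiw*, *elav*); -im when the stem ends in a vowel (*itu*, *enari*).
*tu*: final sound = /u/, a vowel → -im → *tuim*.
*katow* — final sound /w/ (a consonant) → -a → *katowa*.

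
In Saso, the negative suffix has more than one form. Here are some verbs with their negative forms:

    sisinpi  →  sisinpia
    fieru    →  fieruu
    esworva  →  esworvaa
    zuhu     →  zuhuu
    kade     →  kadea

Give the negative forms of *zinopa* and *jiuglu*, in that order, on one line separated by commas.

Looking at the last vowel of each stem: -u when the last vowel of the stem is a rounded vowel (*fieru*, *zuhu*); -a when the last vowel of the stem is an unrounded vowel (*sisinpi*, *esworva*, *kade*).
*zinopa* — last vowel /a/ (an unrounded vowel) → -a → *zinopaa*.
*jiuglu* — last vowel /u/ (a rounded vowel) → -u → *jiugluu*.

zinopaa, jiugluu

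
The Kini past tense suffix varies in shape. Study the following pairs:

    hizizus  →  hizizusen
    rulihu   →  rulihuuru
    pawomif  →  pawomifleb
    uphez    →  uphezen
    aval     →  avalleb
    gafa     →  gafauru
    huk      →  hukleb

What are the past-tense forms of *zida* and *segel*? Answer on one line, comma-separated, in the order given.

Looking at the final sound of each stem: -en when the stem ends in a sibilant (*hizizus*, *uphez*); -leb when the stem ends in a non-sibilant consonant (*pawomif*, *aval*, *huk*); -uru when the stem ends in a vowel (*rulihu*, *gafa*).
Since the final sound of *zida* is /a/ (a vowel), it takes -uru, giving *zidauru*.
The final sound of *segel* is /l/, which is a non-sibilant consonant, so the suffix is -leb, giving *segelleb*.

zidauru, segelleb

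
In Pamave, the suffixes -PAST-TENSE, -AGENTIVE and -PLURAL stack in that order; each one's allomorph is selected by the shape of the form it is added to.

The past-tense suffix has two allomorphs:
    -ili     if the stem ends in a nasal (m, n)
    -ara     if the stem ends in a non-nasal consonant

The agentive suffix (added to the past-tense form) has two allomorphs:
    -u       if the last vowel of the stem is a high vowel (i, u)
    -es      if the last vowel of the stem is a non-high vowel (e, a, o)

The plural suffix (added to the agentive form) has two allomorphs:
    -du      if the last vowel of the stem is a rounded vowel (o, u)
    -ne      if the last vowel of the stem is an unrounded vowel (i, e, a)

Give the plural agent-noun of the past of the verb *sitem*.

sitemiliudu

Since the final consonant of *sitem* is /m/ (a nasal), it takes -ili, giving *sitemili*.
The past-tense form *sitemili*: last vowel = /i/, a high vowel → -u → *sitemiliu*.
Since the last vowel of the agentive form *sitemiliu* is /u/ (a rounded vowel), it takes -du, giving *sitemiliudu*.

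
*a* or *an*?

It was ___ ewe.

The indefinite article is chosen by the initial *sound* of the following word, not its spelling.
*ewe* begins with the sound /juː/ (pronounced /juː/) — a consonant sound.
So the article is *a*: It was a ewe.

a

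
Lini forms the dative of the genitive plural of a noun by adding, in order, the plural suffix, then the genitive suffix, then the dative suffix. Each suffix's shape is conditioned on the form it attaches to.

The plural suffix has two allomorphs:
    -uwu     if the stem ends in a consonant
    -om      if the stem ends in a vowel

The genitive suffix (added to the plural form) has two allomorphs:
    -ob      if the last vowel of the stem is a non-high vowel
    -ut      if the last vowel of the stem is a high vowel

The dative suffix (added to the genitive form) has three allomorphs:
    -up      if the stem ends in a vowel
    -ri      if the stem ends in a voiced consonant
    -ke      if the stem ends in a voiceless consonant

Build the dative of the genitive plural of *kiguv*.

kiguvuwuutke

Since the final sound of *kiguv* is /v/ (a consonant), it takes -uwu, giving *kiguvuwu*.
The plural form *kiguvuwu* — last vowel /u/ (a high vowel) → -ut → *kiguvuwuut*.
The genitive form *kiguvuwuut*: final sound = /t/, a voiceless consonant → -ke → *kiguvuwuutke*.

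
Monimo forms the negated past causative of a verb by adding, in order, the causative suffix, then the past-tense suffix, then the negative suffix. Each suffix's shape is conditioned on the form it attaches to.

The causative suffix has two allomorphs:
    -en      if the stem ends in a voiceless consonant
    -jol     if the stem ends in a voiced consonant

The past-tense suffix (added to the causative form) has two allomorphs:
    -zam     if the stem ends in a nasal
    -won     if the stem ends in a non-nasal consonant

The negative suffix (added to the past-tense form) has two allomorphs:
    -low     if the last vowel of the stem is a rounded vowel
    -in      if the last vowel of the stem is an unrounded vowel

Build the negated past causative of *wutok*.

Since the final consonant of *wutok* is /k/ (voiceless), it takes -en, giving *wutoken*.
Since the final consonant of the causative form *wutoken* is /n/ (a nasal), it takes -zam, giving *wutokenzam*.
Since the last vowel of the past-tense form *wutokenzam* is /a/ (an unrounded vowel), it takes -in, giving *wutokenzamin*.

wutokenzamin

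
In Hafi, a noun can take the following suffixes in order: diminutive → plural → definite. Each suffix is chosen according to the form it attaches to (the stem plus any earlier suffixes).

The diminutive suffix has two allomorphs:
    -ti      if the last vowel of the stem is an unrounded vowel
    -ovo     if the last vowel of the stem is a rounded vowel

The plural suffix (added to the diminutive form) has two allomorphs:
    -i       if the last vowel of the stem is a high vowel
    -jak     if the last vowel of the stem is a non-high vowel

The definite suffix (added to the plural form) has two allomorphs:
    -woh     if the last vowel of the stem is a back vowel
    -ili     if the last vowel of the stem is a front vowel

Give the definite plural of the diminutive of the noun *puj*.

pujovojakwoh

The last vowel of *puj* is /u/, which is a rounded vowel, so the diminutive suffix is -ovo, giving *pujovo*.
Since the last vowel of the diminutive form *pujovo* is /o/ (a non-high vowel), it takes -jak, giving *pujovojak*.
The plural form *pujovojak* — last vowel /a/ (a back vowel) → -woh → *pujovojakwoh*.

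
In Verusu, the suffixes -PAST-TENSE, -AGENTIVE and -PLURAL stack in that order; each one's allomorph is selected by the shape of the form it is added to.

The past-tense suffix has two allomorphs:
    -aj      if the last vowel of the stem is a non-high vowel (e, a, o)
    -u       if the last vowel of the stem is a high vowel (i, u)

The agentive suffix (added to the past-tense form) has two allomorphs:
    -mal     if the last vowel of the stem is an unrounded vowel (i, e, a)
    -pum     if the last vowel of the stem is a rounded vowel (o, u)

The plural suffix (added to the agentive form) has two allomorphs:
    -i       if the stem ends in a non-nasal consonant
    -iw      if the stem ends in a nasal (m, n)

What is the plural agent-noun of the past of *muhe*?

muheajmali

The last vowel of *muhe* is /e/, which is a non-high vowel, so the past-tense suffix is -aj, giving *muheaj*.
The last vowel of the past-tense form *muheaj* is /a/, which is an unrounded vowel, so the agentive suffix is -mal, giving *muheajmal*.
Since the final consonant of the agentive form *muheajmal* is /l/ (non-nasal), it takes -i, giving *muheajmali*.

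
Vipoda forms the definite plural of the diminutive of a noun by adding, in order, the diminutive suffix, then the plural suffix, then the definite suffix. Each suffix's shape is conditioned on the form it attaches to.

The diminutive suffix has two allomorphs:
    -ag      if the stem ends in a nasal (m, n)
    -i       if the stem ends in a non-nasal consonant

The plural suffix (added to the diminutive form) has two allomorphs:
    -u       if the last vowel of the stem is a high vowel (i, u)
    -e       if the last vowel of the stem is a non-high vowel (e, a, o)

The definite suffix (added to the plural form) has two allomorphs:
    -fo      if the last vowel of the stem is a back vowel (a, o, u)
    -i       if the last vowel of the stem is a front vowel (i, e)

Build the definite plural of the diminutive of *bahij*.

*bahij*: final consonant = /j/, non-nasal → -i → *bahiji*.
The last vowel of the diminutive form *bahiji* is /i/, which is a high vowel, so the plural suffix is -u, giving *bahijiu*.
Since the last vowel of the plural form *bahijiu* is /u/ (a back vowel), it takes -fo, giving *bahijiufo*.

bahijiufo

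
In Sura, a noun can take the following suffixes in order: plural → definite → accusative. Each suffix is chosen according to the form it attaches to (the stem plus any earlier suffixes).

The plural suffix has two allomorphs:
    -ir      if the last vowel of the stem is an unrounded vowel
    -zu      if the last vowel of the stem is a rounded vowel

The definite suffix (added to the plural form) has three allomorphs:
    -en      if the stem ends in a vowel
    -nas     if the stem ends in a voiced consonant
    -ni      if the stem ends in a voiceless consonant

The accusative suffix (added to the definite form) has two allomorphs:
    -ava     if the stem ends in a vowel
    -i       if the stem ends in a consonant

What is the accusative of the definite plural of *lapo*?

*lapo*: last vowel = /o/, a rounded vowel → -zu → *lapozu*.
The plural form *lapozu* — final sound /u/ (a vowel) → -en → *lapozuen*.
The definite form *lapozuen* — final sound /n/ (a consonant) → -i → *lapozueni*.

lapozueni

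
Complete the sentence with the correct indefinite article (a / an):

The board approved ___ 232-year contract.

a

The indefinite article is chosen by the initial *sound* of the following word, not its spelling.
The number *232* is spoken "two hundred …", beginning with /tuː/ — a consonant sound.
So the article is *a*: The board approved a 232-year contract.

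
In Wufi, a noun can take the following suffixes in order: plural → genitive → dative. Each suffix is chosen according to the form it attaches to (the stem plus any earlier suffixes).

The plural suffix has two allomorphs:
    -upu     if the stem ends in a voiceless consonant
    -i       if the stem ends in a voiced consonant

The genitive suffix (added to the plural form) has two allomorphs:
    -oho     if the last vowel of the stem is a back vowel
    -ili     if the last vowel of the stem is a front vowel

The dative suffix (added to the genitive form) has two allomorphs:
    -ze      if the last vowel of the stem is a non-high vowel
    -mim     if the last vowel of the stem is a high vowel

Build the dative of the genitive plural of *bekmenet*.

bekmenetupuohoze

*bekmenet*: final consonant = /t/, voiceless → -upu → *bekmenetupu*.
The plural form *bekmenetupu*: last vowel = /u/, a back vowel → -oho → *bekmenetupuoho*.
Since the last vowel of the genitive form *bekmenetupuoho* is /o/ (a non-high vowel), it takes -ze, giving *bekmenetupuohoze*.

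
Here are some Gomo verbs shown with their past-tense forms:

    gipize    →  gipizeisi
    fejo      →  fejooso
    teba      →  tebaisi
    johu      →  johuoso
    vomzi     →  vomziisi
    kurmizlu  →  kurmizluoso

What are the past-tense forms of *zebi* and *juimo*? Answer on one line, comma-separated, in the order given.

zebiisi, juimooso

Looking at the last vowel of each stem: -oso when the last vowel of the stem is a rounded vowel (*fejo*, *johu*, *kurmizlu*); -isi when the last vowel of the stem is an unrounded vowel (*gipize*, *teba*, *vomzi*).
The last vowel of *zebi* is /i/, which is an unrounded vowel, so the suffix is -isi, giving *zebiisi*.
*juimo*: last vowel = /o/, a rounded vowel → -oso → *juimooso*.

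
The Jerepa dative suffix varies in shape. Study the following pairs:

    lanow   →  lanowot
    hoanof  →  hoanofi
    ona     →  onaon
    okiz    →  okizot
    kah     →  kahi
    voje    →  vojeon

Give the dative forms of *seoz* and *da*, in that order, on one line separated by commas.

The alternation tracks the final sound of the stem — -i when the stem ends in a voiceless consonant (*hoanof*, *kah*); -ot when the stem ends in a voiced consonant (*lanow*, *okiz*); -on when the stem ends in a vowel (*ona*, *voje*).
*seoz*: final sound = /z/, a voiced consonant → -ot → *seozot*.
*da* — final sound /a/ (a vowel) → -on → *daon*.

seozot, daon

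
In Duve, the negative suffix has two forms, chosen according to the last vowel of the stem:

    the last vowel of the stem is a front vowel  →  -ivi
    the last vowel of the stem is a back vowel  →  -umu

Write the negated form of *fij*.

fijivi

The last vowel of *fij* is /i/, which is a front vowel, so the suffix is -ivi, giving *fijivi*.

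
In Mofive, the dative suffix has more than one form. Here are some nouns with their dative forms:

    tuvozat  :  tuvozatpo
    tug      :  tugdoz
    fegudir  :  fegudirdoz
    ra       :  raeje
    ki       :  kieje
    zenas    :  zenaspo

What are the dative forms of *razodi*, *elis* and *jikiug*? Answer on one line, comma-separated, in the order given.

razodieje, elispo, jikiugdoz

The pattern is voicing of the final sound: -po when the stem ends in a voiceless consonant (*tuvozat*, *zenas*); -doz when the stem ends in a voiced consonant (*tug*, *fegudir*); -eje when the stem ends in a vowel (*ra*, *ki*).
The final sound of *razodi* is /i/, which is a vowel, so the suffix is -eje, giving *razodieje*.
*elis*: final sound = /s/, a voiceless consonant → -po → *elispo*.
*jikiug* — final sound /g/ (a voiced consonant) → -doz → *jikiugdoz*.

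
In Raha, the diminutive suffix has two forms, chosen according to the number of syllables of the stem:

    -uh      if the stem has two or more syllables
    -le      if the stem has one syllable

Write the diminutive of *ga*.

gale

With one syllable, *ga* takes -le → *gale*.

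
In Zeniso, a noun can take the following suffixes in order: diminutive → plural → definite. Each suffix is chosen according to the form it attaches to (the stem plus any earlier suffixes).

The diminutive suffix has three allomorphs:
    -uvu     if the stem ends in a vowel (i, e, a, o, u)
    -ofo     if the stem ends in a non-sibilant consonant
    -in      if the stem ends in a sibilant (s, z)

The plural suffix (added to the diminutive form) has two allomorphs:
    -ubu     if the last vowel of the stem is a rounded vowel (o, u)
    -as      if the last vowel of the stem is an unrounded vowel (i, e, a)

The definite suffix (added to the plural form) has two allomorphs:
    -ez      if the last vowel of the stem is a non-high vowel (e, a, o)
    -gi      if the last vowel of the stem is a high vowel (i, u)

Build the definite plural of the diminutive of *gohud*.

*gohud* — final sound /d/ (a non-sibilant consonant) → -ofo → *gohudofo*.
Since the last vowel of the diminutive form *gohudofo* is /o/ (a rounded vowel), it takes -ubu, giving *gohudofoubu*.
The last vowel of the plural form *gohudofoubu* is /u/, which is a high vowel, so the definite suffix is -gi, giving *gohudofoubugi*.

gohudofoubugi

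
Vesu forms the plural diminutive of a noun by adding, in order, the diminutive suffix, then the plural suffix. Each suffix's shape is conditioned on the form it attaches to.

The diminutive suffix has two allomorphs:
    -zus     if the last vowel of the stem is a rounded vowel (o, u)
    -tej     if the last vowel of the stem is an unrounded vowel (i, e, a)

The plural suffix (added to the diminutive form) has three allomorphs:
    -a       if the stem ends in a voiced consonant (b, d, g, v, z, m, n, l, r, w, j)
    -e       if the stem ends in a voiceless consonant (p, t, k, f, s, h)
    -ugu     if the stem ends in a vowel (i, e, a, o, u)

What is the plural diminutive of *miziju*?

The last vowel of *miziju* is /u/, which is a rounded vowel, so the diminutive suffix is -zus, giving *mizijuzus*.
The diminutive form *mizijuzus*: final sound = /s/, a voiceless consonant → -e → *mizijuzuse*.

mizijuzuse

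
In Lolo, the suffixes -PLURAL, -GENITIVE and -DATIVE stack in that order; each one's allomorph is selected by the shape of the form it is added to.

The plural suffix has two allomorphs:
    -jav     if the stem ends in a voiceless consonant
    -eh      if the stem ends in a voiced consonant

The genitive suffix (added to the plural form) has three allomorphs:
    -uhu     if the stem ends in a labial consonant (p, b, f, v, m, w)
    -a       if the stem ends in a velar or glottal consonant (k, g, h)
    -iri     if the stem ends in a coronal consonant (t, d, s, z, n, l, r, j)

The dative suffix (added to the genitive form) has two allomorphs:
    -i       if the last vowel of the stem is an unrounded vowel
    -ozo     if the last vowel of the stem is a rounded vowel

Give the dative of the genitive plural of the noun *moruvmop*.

moruvmopjavuhuozo

*moruvmop*: final consonant = /p/, voiceless → -jav → *moruvmopjav*.
The plural form *moruvmopjav*: final consonant = /v/, labial → -uhu → *moruvmopjavuhu*.
The genitive form *moruvmopjavuhu* — last vowel /u/ (a rounded vowel) → -ozo → *moruvmopjavuhuozo*.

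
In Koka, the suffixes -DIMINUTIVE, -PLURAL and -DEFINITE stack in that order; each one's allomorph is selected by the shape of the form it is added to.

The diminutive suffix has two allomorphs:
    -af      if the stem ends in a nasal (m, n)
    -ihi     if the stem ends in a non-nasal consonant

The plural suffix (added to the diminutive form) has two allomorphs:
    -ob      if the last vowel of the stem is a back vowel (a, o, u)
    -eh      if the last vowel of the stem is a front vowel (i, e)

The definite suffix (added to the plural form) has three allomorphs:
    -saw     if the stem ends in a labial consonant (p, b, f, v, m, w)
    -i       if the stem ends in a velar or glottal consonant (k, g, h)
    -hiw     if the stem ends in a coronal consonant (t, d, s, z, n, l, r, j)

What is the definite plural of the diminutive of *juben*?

jubenafobsaw

*juben*: final consonant = /n/, a nasal → -af → *jubenaf*.
Since the last vowel of the diminutive form *jubenaf* is /a/ (a back vowel), it takes -ob, giving *jubenafob*.
The final consonant of the plural form *jubenafob* is /b/, which is labial, so the definite suffix is -saw, giving *jubenafobsaw*.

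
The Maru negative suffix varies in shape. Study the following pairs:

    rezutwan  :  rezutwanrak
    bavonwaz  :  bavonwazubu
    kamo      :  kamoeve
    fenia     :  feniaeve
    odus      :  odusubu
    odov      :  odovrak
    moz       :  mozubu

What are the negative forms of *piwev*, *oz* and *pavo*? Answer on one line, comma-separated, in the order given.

Looking at the final sound of each stem: -ubu when the stem ends in a sibilant (*bavonwaz*, *odus*, *moz*); -rak when the stem ends in a non-sibilant consonant (*rezutwan*, *odov*); -eve when the stem ends in a vowel (*kamo*, *fenia*).
*piwev*: final sound = /v/, a non-sibilant consonant → -rak → *piwevrak*.
The final sound of *oz* is /z/, which is a sibilant, so the suffix is -ubu, giving *ozubu*.
The final sound of *pavo* is /o/, which is a vowel, so the suffix is -eve, giving *pavoeve*.

piwevrak, ozubu, pavoeve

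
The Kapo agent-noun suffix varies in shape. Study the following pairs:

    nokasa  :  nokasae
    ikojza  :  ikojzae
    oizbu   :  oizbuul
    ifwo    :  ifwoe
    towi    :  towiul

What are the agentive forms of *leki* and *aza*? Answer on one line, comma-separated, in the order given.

lekiul, azae

The pattern is height harmony: -ul when the last vowel of the stem is a high vowel (*oizbu*, *towi*); -e when the last vowel of the stem is a non-high vowel (*nokasa*, *ikojza*, *ifwo*).
The last vowel of *leki* is /i/, which is a high vowel, so the suffix is -ul, giving *lekiul*.
*aza* — last vowel /a/ (a non-high vowel) → -e → *azae*.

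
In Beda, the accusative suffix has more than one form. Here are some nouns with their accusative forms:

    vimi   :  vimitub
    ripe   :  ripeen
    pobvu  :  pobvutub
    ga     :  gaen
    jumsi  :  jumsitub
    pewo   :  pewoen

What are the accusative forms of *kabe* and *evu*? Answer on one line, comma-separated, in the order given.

kabeen, evutub

The pattern is height harmony: -tub when the last vowel of the stem is a high vowel (*vimi*, *pobvu*, *jumsi*); -en when the last vowel of the stem is a non-high vowel (*ripe*, *ga*, *pewo*).
*kabe*: last vowel = /e/, a non-high vowel → -en → *kabeen*.
Since the last vowel of *evu* is /u/ (a high vowel), it takes -tub, giving *evutub*.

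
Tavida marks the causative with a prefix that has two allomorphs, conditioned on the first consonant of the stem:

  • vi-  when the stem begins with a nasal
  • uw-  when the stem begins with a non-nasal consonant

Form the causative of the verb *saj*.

*saj*: first consonant = /s/, non-nasal → uw- → *uwsaj*.

uwsaj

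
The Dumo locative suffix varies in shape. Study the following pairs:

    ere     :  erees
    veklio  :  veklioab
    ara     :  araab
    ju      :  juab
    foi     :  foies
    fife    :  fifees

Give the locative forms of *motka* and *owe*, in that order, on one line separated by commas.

motkaab, owees

The alternation tracks the last vowel of the stem — -es when the last vowel of the stem is a front vowel (*ere*, *foi*, *fife*); -ab when the last vowel of the stem is a back vowel (*veklio*, *ara*, *ju*).
*motka* — last vowel /a/ (a back vowel) → -ab → *motkaab*.
The last vowel of *owe* is /e/, which is a front vowel, so the suffix is -es, giving *owees*.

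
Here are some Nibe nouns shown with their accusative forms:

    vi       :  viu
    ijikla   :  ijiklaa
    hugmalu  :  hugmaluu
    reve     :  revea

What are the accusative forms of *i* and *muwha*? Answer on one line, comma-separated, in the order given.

The suffix is conditioned by the last vowel: -u when the last vowel of the stem is a high vowel (*vi*, *hugmalu*); -a when the last vowel of the stem is a non-high vowel (*ijikla*, *reve*).
Since the last vowel of *i* is /i/ (a high vowel), it takes -u, giving *iu*.
*muwha*: last vowel = /a/, a non-high vowel → -a → *muwhaa*.

iu, muwhaa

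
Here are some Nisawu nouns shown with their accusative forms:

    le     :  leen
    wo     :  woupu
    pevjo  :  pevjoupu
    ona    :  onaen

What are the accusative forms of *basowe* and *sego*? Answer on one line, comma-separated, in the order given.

basoween, segoupu

The pattern is rounding harmony: -upu when the last vowel of the stem is a rounded vowel (*wo*, *pevjo*); -en when the last vowel of the stem is an unrounded vowel (*le*, *ona*).
Since the last vowel of *basowe* is /e/ (an unrounded vowel), it takes -en, giving *basoween*.
*sego* — last vowel /o/ (a rounded vowel) → -upu → *segoupu*.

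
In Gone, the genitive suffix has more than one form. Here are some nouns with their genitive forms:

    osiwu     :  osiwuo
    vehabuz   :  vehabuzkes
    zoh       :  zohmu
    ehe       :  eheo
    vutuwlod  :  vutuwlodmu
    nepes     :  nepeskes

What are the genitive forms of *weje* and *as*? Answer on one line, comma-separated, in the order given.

The suffix is conditioned by the final sound: -kes when the stem ends in a sibilant (*vehabuz*, *nepes*); -mu when the stem ends in a non-sibilant consonant (*zoh*, *vutuwlod*); -o when the stem ends in a vowel (*osiwu*, *ehe*).
Since the final sound of *weje* is /e/ (a vowel), it takes -o, giving *wejeo*.
*as* — final sound /s/ (a sibilant) → -kes → *askes*.

wejeo, askes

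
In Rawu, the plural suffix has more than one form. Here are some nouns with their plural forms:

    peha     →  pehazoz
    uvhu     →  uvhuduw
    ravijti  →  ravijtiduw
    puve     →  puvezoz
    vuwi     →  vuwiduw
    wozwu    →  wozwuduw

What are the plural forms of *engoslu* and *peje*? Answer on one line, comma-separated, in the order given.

Looking at the last vowel of each stem: -duw when the last vowel of the stem is a high vowel (*uvhu*, *ravijti*, *vuwi*, *wozwu*); -zoz when the last vowel of the stem is a non-high vowel (*peha*, *puve*).
*engoslu*: last vowel = /u/, a high vowel → -duw → *engosluduw*.
*peje* — last vowel /e/ (a non-high vowel) → -zoz → *pejezoz*.

engosluduw, pejezoz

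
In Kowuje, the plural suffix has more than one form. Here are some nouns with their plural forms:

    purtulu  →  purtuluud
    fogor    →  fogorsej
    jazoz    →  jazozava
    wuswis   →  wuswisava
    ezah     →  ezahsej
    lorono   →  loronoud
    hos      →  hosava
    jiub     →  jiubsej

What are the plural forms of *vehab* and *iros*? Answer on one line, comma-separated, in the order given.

The suffix is conditioned by the final sound: -ava when the stem ends in a sibilant (*jazoz*, *wuswis*, *hos*); -sej when the stem ends in a non-sibilant consonant (*fogor*, *ezah*, *jiub*); -ud when the stem ends in a vowel (*purtulu*, *lorono*).
*vehab*: final sound = /b/, a non-sibilant consonant → -sej → *vehabsej*.
Since the final sound of *iros* is /s/ (a sibilant), it takes -ava, giving *irosava*.

vehabsej, irosava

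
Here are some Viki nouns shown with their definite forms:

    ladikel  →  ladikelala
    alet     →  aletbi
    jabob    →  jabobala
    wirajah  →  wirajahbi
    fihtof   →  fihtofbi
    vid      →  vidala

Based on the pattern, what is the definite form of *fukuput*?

fukuputbi

The suffix is conditioned by the final consonant: -bi when the stem ends in a voiceless consonant (*alet*, *wirajah*, *fihtof*); -ala when the stem ends in a voiced consonant (*ladikel*, *jabob*, *vid*).
The final consonant of *fukuput* is /t/, which is voiceless, so the suffix is -bi, giving *fukuputbi*.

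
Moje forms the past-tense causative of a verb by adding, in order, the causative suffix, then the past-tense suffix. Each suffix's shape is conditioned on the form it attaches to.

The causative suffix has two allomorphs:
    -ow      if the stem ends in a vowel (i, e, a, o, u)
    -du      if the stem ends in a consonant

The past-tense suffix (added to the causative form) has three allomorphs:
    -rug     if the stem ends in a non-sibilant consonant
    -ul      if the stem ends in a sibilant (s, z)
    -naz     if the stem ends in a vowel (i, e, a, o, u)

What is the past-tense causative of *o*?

oowrug

*o*: final sound = /o/, a vowel → -ow → *oow*.
The causative form *oow* — final sound /w/ (a non-sibilant consonant) → -rug → *oowrug*.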